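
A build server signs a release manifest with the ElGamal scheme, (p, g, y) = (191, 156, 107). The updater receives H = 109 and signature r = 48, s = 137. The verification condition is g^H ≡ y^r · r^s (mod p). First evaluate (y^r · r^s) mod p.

104

107^2 = 11449 ≡ 180
107^4 ≡ 180^2 = 32400 ≡ 121
107^8 ≡ 121^2 = 14641 ≡ 125
107^16 ≡ 125^2 = 15625 ≡ 154
107^32 ≡ 154^2 = 23716 ≡ 32
48 = 32 + 16, so 107^48 ≡ 32·154 ≡ 153 (mod 191)
48^2 = 2304 ≡ 12
48^4 ≡ 12^2 = 144
48^8 ≡ 144^2 = 20736 ≡ 108
48^16 ≡ 108^2 = 11664 ≡ 13
48^32 ≡ 13^2 = 169
48^64 ≡ 169^2 = 28561 ≡ 102
48^128 ≡ 102^2 = 10404 ≡ 90
137 = 128 + 8 + 1, so 48^137 ≡ 90·108·48 ≡ 138 (mod 191)
y^r · r^s ≡ 153·138 = 21114 ≡ 104 (mod 191)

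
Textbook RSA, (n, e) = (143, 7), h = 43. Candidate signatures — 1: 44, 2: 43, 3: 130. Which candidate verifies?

Candidate 1: Squares mod 143: 44^1≡44, 44^2≡77, 44^4≡66; 7 = 4 + 2 + 1, so 44^7 ≡ 66·77·44 ≡ 99 (mod 143)
Candidate 2: Squares mod 143: 43^1≡43, 43^2≡133, 43^4≡100; 7 = 4 + 2 + 1, so 43^7 ≡ 100·133·43 ≡ 43 (mod 143)
  → matches h = 43
Candidate 3: Squares mod 143: 130^1≡130, 130^2≡26, 130^4≡104; 7 = 4 + 2 + 1, so 130^7 ≡ 104·26·130 ≡ 26 (mod 143)

2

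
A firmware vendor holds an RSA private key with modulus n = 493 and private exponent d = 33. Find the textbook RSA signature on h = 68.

153

h^2 ≡ 68^2 = 4624 ≡ 187
h^4 ≡ 187^2 = 34969 ≡ 459
h^8 ≡ 459^2 = 210681 ≡ 170
h^16 ≡ 170^2 = 28900 ≡ 306
h^32 ≡ 306^2 = 93636 ≡ 459
33 = 32 + 1, so h^33 ≡ 459·68 ≡ 153 (mod 493)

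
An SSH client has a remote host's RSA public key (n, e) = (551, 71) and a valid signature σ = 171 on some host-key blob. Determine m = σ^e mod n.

380

Squares mod 551: σ^1≡171, σ^2≡38, σ^4≡342, σ^8≡152, σ^16≡513, σ^32≡342, σ^64≡152
71 = 64 + 4 + 2 + 1, so σ^71 ≡ 152·342·38·171 ≡ 380 (mod 551)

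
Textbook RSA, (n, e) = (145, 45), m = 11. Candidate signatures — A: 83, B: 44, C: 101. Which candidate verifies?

C

Candidate A: Squares mod 145: 83^1≡83, 83^2≡74, 83^4≡111, 83^8≡141, 83^16≡16, 83^32≡111; 45 = 32 + 8 + 4 + 1, so 83^45 ≡ 111·141·111·83 ≡ 23 (mod 145)
Candidate B: Squares mod 145: 44^1≡44, 44^2≡51, 44^4≡136, 44^8≡81, 44^16≡36, 44^32≡136; 45 = 32 + 8 + 4 + 1, so 44^45 ≡ 136·81·136·44 ≡ 134 (mod 145)
Candidate C: Squares mod 145: 101^1≡101, 101^2≡51, 101^4≡136, 101^8≡81, 101^16≡36, 101^32≡136; 45 = 32 + 8 + 4 + 1, so 101^45 ≡ 136·81·136·101 ≡ 11 (mod 145)
  → matches m = 11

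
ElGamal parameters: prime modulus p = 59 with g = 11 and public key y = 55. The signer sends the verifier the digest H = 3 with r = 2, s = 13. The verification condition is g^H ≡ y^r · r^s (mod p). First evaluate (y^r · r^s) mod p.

Squares mod 59: 55^1≡55, 55^2≡16
55^2 ≡ 16 (mod 59)
Squares mod 59: 2^1≡2, 2^2≡4, 2^4≡16, 2^8≡20
13 = 8 + 4 + 1, so 2^13 ≡ 20·16·2 ≡ 50 (mod 59)
y^r · r^s ≡ 16·50 = 800 ≡ 33 (mod 59)

33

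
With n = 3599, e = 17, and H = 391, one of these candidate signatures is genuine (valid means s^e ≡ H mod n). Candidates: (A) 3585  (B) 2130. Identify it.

Candidate A: 3585^2 = 12852225 ≡ 196; 3585^4 ≡ 196^2 = 38416 ≡ 2426; 3585^8 ≡ 2426^2 = 5885476 ≡ 1111; 3585^16 ≡ 1111^2 = 1234321 ≡ 3463; 17 = 16 + 1, so 3585^17 ≡ 3463·3585 ≡ 1904 (mod 3599)
Candidate B: 2130^2 = 4536900 ≡ 2160; 2130^4 ≡ 2160^2 = 4665600 ≡ 1296; 2130^8 ≡ 1296^2 = 1679616 ≡ 2482; 2130^16 ≡ 2482^2 = 6160324 ≡ 2435; 17 = 16 + 1, so 2130^17 ≡ 2435·2130 ≡ 391 (mod 3599)
  → matches H = 391

B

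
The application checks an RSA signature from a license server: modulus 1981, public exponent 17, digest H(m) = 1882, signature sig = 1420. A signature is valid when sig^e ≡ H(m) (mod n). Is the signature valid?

sig^17 mod 1981 = 1882
Since 1882 equals the digest 1882, verification succeeds.

valid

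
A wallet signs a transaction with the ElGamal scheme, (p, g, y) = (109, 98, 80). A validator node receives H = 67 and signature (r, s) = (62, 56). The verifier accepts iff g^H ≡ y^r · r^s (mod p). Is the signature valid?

invalid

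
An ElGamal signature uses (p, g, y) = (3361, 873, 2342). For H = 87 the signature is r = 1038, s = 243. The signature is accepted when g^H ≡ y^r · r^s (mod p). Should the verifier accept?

reject

Left side g^H mod p:
Squares mod 3361: 873^1≡873, 873^2≡2543, 873^4≡285, 873^8≡561, 873^16≡2148, 873^32≡2612, 873^64≡3075
87 = 64 + 16 + 4 + 2 + 1, so 873^87 ≡ 3075·2148·285·2543·873 ≡ 1789 (mod 3361)
Right side y^r · r^s mod p:
Squares mod 3361: 2342^1≡2342, 2342^2≡3173, 2342^4≡1734, 2342^8≡2022, 2342^16≡1508, 2342^32≡2028, 2342^64≡2281, 2342^128≡133, 2342^256≡884, 2342^512≡1704, 2342^1024≡3073
1038 = 1024 + 8 + 4 + 2, so 2342^1038 ≡ 3073·2022·1734·3173 ≡ 1452 (mod 3361)
Squares mod 3361: 1038^1≡1038, 1038^2≡1924, 1038^4≡1315, 1038^8≡1671, 1038^16≡2611, 1038^32≡1213, 1038^64≡2612, 1038^128≡3075
243 = 128 + 64 + 32 + 16 + 2 + 1, so 1038^243 ≡ 3075·2612·1213·2611·1924·1038 ≡ 2499 (mod 3361)
1452·2499 = 3628548 ≡ 2029 (mod 3361)
1789 ≠ 2029, so verification fails.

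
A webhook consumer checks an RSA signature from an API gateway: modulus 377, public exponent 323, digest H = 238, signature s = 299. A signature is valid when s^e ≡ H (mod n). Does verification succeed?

Squares mod 377: s^1≡299, s^2≡52, s^4≡65, s^8≡78, s^16≡52, s^32≡65, s^64≡78, s^128≡52, s^256≡65
323 = 256 + 64 + 2 + 1, so s^323 ≡ 65·78·52·299 ≡ 299 (mod 377)
The recovered value 299 does not match the digest 238.

fails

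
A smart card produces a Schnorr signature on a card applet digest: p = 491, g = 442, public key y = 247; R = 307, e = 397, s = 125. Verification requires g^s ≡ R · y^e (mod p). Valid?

no

g^s mod p:
442^2 = 195364 ≡ 437
442^4 ≡ 437^2 = 190969 ≡ 461
442^8 ≡ 461^2 = 212521 ≡ 409
442^16 ≡ 409^2 = 167281 ≡ 341
442^32 ≡ 341^2 = 116281 ≡ 405
442^64 ≡ 405^2 = 164025 ≡ 31
125 = 64 + 32 + 16 + 8 + 4 + 1, so 442^125 ≡ 31·405·341·409·461·442 ≡ 113 (mod 491)
R · y^e mod p:
247^2 = 61009 ≡ 125
247^4 ≡ 125^2 = 15625 ≡ 404
247^8 ≡ 404^2 = 163216 ≡ 204
247^16 ≡ 204^2 = 41616 ≡ 372
247^32 ≡ 372^2 = 138384 ≡ 413
247^64 ≡ 413^2 = 170569 ≡ 192
247^128 ≡ 192^2 = 36864 ≡ 39
247^256 ≡ 39^2 = 1521 ≡ 48
397 = 256 + 128 + 8 + 4 + 1, so 247^397 ≡ 48·39·204·404·247 ≡ 116 (mod 491)
307·116 = 35612 ≡ 260 (mod 491)
113 ≠ 260; the check fails.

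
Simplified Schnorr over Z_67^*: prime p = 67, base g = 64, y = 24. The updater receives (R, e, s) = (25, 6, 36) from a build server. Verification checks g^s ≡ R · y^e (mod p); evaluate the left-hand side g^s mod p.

64^2 = 4096 ≡ 9
64^4 ≡ 9^2 = 81 ≡ 14
64^8 ≡ 14^2 = 196 ≡ 62
64^16 ≡ 62^2 = 3844 ≡ 25
64^32 ≡ 25^2 = 625 ≡ 22
36 = 32 + 4, so 64^36 ≡ 22·14 ≡ 40 (mod 67)

40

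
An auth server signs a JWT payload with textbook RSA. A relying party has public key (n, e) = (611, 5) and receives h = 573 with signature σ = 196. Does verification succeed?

passes

σ^2 ≡ 196^2 = 38416 ≡ 534
σ^4 ≡ 534^2 = 285156 ≡ 430
5 = 4 + 1, so σ^5 ≡ 430·196 ≡ 573 (mod 611)
573 = h, so the signature checks out.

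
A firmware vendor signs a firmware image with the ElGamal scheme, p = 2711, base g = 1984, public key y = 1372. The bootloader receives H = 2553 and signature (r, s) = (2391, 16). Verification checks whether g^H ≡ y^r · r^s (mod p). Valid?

Left side g^H mod p:
1984^2553 mod 2711 = 1983
Right side y^r · r^s mod p:
1372^2391 mod 2711 = 2042
2391^16 mod 2711 = 459
2042·459 = 937278 ≡ 1983 (mod 2711)
1983 ≡ 1983 (mod 2711), so the signature is genuine.

yes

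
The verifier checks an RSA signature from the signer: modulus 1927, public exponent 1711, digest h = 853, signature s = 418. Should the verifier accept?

s^2 ≡ 418^2 = 174724 ≡ 1294
s^4 ≡ 1294^2 = 1674436 ≡ 1800
s^8 ≡ 1800^2 = 3240000 ≡ 713
s^16 ≡ 713^2 = 508369 ≡ 1568
s^32 ≡ 1568^2 = 2458624 ≡ 1699
s^64 ≡ 1699^2 = 2886601 ≡ 1882
s^128 ≡ 1882^2 = 3541924 ≡ 98
s^256 ≡ 98^2 = 9604 ≡ 1896
s^512 ≡ 1896^2 = 3594816 ≡ 961
s^1024 ≡ 961^2 = 923521 ≡ 488
1711 = 1024 + 512 + 128 + 32 + 8 + 4 + 2 + 1, so s^1711 ≡ 488·961·98·1699·713·1800·1294·418 ≡ 853 (mod 1927)
s^1711 mod 1927 = 853 matches h.

accept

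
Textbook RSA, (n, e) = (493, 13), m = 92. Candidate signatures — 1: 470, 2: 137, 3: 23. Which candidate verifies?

1

Candidate 1: 470^13 mod 493 = 92
  → matches m = 92
Candidate 2: 137^13 mod 493 = 69
Candidate 3: 23^13 mod 493 = 401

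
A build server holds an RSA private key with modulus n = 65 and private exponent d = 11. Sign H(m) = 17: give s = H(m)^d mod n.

23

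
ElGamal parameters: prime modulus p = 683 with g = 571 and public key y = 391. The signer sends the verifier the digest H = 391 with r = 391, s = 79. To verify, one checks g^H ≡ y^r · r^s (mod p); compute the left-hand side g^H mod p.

Squares mod 683: 571^1≡571, 571^2≡250, 571^4≡347, 571^8≡201, 571^16≡104, 571^32≡571, 571^64≡250, 571^128≡347, 571^256≡201
391 = 256 + 128 + 4 + 2 + 1, so 571^391 ≡ 201·347·347·250·571 ≡ 312 (mod 683)

312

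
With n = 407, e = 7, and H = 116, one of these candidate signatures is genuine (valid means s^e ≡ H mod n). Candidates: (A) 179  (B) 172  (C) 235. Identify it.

Candidate A: Squares mod 407: 179^1≡179, 179^2≡295, 179^4≡334; 7 = 4 + 2 + 1, so 179^7 ≡ 334·295·179 ≡ 339 (mod 407)
Candidate B: Squares mod 407: 172^1≡172, 172^2≡280, 172^4≡256; 7 = 4 + 2 + 1, so 172^7 ≡ 256·280·172 ≡ 116 (mod 407)
  → matches H = 116
Candidate C: Squares mod 407: 235^1≡235, 235^2≡280, 235^4≡256; 7 = 4 + 2 + 1, so 235^7 ≡ 256·280·235 ≡ 291 (mod 407)

B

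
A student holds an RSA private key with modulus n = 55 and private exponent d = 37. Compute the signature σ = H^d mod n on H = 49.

Squares mod 55: H^1≡49, H^2≡36, H^4≡31, H^8≡26, H^16≡16, H^32≡36
37 = 32 + 4 + 1, so H^37 ≡ 36·31·49 ≡ 14 (mod 55)

14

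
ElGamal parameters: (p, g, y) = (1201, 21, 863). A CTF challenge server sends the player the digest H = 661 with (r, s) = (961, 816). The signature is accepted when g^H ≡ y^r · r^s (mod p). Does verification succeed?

Left side g^H mod p:
Squares mod 1201: 21^1≡21, 21^2≡441, 21^4≡1120, 21^8≡556, 21^16≡479, 21^32≡50, 21^64≡98, 21^128≡1197, 21^256≡16, 21^512≡256
661 = 512 + 128 + 16 + 4 + 1, so 21^661 ≡ 256·1197·479·1120·21 ≡ 197 (mod 1201)
Right side y^r · r^s mod p:
Squares mod 1201: 863^1≡863, 863^2≡149, 863^4≡583, 863^8≡6, 863^16≡36, 863^32≡95, 863^64≡618, 863^128≡6, 863^256≡36, 863^512≡95
961 = 512 + 256 + 128 + 64 + 1, so 863^961 ≡ 95·36·6·618·863 ≡ 863 (mod 1201)
Squares mod 1201: 961^1≡961, 961^2≡1153, 961^4≡1103, 961^8≡1197, 961^16≡16, 961^32≡256, 961^64≡682, 961^128≡337, 961^256≡675, 961^512≡446
816 = 512 + 256 + 32 + 16, so 961^816 ≡ 446·675·256·16 ≡ 472 (mod 1201)
863·472 = 407336 ≡ 197 (mod 1201)
197 ≡ 197 (mod 1201), so the signature is genuine.

passes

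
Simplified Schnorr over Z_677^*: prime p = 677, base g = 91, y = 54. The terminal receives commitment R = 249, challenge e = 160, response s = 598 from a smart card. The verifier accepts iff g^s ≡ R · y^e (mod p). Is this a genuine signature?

g^s mod p:
91^2 = 8281 ≡ 157
91^4 ≡ 157^2 = 24649 ≡ 277
91^8 ≡ 277^2 = 76729 ≡ 228
91^16 ≡ 228^2 = 51984 ≡ 532
91^32 ≡ 532^2 = 283024 ≡ 38
91^64 ≡ 38^2 = 1444 ≡ 90
91^128 ≡ 90^2 = 8100 ≡ 653
91^256 ≡ 653^2 = 426409 ≡ 576
91^512 ≡ 576^2 = 331776 ≡ 46
598 = 512 + 64 + 16 + 4 + 2, so 91^598 ≡ 46·90·532·277·157 ≡ 220 (mod 677)
R · y^e mod p:
54^2 = 2916 ≡ 208
54^4 ≡ 208^2 = 43264 ≡ 613
54^8 ≡ 613^2 = 375769 ≡ 34
54^16 ≡ 34^2 = 1156 ≡ 479
54^32 ≡ 479^2 = 229441 ≡ 615
54^64 ≡ 615^2 = 378225 ≡ 459
54^128 ≡ 459^2 = 210681 ≡ 134
160 = 128 + 32, so 54^160 ≡ 134·615 ≡ 493 (mod 677)
249·493 = 122757 ≡ 220 (mod 677)
220 ≡ 220 (mod 677); signature holds.

genuine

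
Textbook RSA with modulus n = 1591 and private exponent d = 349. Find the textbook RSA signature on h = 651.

479

h^2 ≡ 651^2 = 423801 ≡ 595
h^4 ≡ 595^2 = 354025 ≡ 823
h^8 ≡ 823^2 = 677329 ≡ 1154
h^16 ≡ 1154^2 = 1331716 ≡ 49
h^32 ≡ 49^2 = 2401 ≡ 810
h^64 ≡ 810^2 = 656100 ≡ 608
h^128 ≡ 608^2 = 369664 ≡ 552
h^256 ≡ 552^2 = 304704 ≡ 823
349 = 256 + 64 + 16 + 8 + 4 + 1, so h^349 ≡ 823·608·49·1154·823·651 ≡ 479 (mod 1591)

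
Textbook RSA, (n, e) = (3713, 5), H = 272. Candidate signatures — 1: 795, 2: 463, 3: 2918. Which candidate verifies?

3

Candidate 1: Squares mod 3713: 795^1≡795, 795^2≡815, 795^4≡3311; 5 = 4 + 1, so 795^5 ≡ 3311·795 ≡ 3441 (mod 3713)
Candidate 2: Squares mod 3713: 463^1≡463, 463^2≡2728, 463^4≡1132; 5 = 4 + 1, so 463^5 ≡ 1132·463 ≡ 583 (mod 3713)
Candidate 3: Squares mod 3713: 2918^1≡2918, 2918^2≡815, 2918^4≡3311; 5 = 4 + 1, so 2918^5 ≡ 3311·2918 ≡ 272 (mod 3713)
  → matches H = 272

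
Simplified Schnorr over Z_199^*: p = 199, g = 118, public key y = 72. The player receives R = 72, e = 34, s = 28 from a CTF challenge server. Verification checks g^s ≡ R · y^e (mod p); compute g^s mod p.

65

118^2 = 13924 ≡ 193
118^4 ≡ 193^2 = 37249 ≡ 36
118^8 ≡ 36^2 = 1296 ≡ 102
118^16 ≡ 102^2 = 10404 ≡ 56
28 = 16 + 8 + 4, so 118^28 ≡ 56·102·36 ≡ 65 (mod 199)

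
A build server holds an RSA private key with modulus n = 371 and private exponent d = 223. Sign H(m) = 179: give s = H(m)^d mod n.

(H(m))^2 ≡ 179^2 = 32041 ≡ 135
(H(m))^4 ≡ 135^2 = 18225 ≡ 46
(H(m))^8 ≡ 46^2 = 2116 ≡ 261
(H(m))^16 ≡ 261^2 = 68121 ≡ 228
(H(m))^32 ≡ 228^2 = 51984 ≡ 44
(H(m))^64 ≡ 44^2 = 1936 ≡ 81
(H(m))^128 ≡ 81^2 = 6561 ≡ 254
223 = 128 + 64 + 16 + 8 + 4 + 2 + 1, so (H(m))^223 ≡ 254·81·228·261·46·135·179 ≡ 340 (mod 371)

340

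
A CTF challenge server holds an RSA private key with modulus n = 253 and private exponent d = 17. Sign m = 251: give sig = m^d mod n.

m^2 ≡ 251^2 = 63001 ≡ 4
m^4 ≡ 4^2 = 16
m^8 ≡ 16^2 = 256 ≡ 3
m^16 ≡ 3^2 = 9
17 = 16 + 1, so m^17 ≡ 9·251 ≡ 235 (mod 253)

235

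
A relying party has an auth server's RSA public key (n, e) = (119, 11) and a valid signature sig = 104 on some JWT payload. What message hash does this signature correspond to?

76

sig^2 ≡ 104^2 = 10816 ≡ 106
sig^4 ≡ 106^2 = 11236 ≡ 50
sig^8 ≡ 50^2 = 2500 ≡ 1
11 = 8 + 2 + 1, so sig^11 ≡ 1·106·104 ≡ 76 (mod 119)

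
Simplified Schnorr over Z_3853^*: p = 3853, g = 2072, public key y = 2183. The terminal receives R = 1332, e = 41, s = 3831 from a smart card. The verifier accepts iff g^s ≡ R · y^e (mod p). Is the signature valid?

valid

g^s mod p:
Squares mod 3853: 2072^1≡2072, 2072^2≡942, 2072^4≡1174, 2072^8≡2755, 2072^16≡3468, 2072^32≡1811, 2072^64≡818, 2072^128≡2555, 2072^256≡1043, 2072^512≡1303, 2072^1024≡2489, 2072^2048≡3350
3831 = 2048 + 1024 + 512 + 128 + 64 + 32 + 16 + 4 + 2 + 1, so 2072^3831 ≡ 3350·2489·1303·2555·818·1811·3468·1174·942·2072 ≡ 5 (mod 3853)
R · y^e mod p:
Squares mod 3853: 2183^1≡2183, 2183^2≡3181, 2183^4≡783, 2183^8≡462, 2183^16≡1529, 2183^32≡2923
41 = 32 + 8 + 1, so 2183^41 ≡ 2923·462·2183 ≡ 3422 (mod 3853)
1332·3422 = 4558104 ≡ 5 (mod 3853)
5 ≡ 5 (mod 3853); signature holds.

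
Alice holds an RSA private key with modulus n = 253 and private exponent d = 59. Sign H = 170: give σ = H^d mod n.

H^59 mod 253 = 75

75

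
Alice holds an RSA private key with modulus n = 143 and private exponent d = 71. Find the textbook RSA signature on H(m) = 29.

139

(H(m))^2 ≡ 29^2 = 841 ≡ 126
(H(m))^4 ≡ 126^2 = 15876 ≡ 3
(H(m))^8 ≡ 3^2 = 9
(H(m))^16 ≡ 9^2 = 81
(H(m))^32 ≡ 81^2 = 6561 ≡ 126
(H(m))^64 ≡ 126^2 = 15876 ≡ 3
71 = 64 + 4 + 2 + 1, so (H(m))^71 ≡ 3·3·126·29 ≡ 139 (mod 143)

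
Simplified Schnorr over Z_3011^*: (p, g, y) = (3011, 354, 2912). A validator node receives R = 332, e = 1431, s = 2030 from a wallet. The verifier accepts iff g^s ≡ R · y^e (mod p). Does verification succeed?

g^s mod p:
354^2030 mod 3011 = 406
R · y^e mod p:
2912^1431 mod 3011 = 1543
332·1543 = 512276 ≡ 406 (mod 3011)
406 ≡ 406 (mod 3011); signature holds.

passes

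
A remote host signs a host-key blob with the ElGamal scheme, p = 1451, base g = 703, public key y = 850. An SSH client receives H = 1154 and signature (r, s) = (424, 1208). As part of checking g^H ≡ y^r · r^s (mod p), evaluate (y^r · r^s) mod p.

1007

850^2 = 722500 ≡ 1353
850^4 ≡ 1353^2 = 1830609 ≡ 898
850^8 ≡ 898^2 = 806404 ≡ 1099
850^16 ≡ 1099^2 = 1207801 ≡ 569
850^32 ≡ 569^2 = 323761 ≡ 188
850^64 ≡ 188^2 = 35344 ≡ 520
850^128 ≡ 520^2 = 270400 ≡ 514
850^256 ≡ 514^2 = 264196 ≡ 114
424 = 256 + 128 + 32 + 8, so 850^424 ≡ 114·514·188·1099 ≡ 602 (mod 1451)
424^2 = 179776 ≡ 1303
424^4 ≡ 1303^2 = 1697809 ≡ 139
424^8 ≡ 139^2 = 19321 ≡ 458
424^16 ≡ 458^2 = 209764 ≡ 820
424^32 ≡ 820^2 = 672400 ≡ 587
424^64 ≡ 587^2 = 344569 ≡ 682
424^128 ≡ 682^2 = 465124 ≡ 804
424^256 ≡ 804^2 = 646416 ≡ 721
424^512 ≡ 721^2 = 519841 ≡ 383
424^1024 ≡ 383^2 = 146689 ≡ 138
1208 = 1024 + 128 + 32 + 16 + 8, so 424^1208 ≡ 138·804·587·820·458 ≡ 1108 (mod 1451)
y^r · r^s ≡ 602·1108 = 667016 ≡ 1007 (mod 1451)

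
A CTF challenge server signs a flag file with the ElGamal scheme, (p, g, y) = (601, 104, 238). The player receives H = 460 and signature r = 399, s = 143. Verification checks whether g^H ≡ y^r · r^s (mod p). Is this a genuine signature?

genuine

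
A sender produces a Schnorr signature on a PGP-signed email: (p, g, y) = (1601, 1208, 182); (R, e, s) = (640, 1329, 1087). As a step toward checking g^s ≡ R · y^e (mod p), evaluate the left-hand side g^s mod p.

182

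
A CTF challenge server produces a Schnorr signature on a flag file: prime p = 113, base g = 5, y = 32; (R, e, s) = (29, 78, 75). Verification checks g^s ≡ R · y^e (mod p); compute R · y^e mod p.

32^2 = 1024 ≡ 7
32^4 ≡ 7^2 = 49
32^8 ≡ 49^2 = 2401 ≡ 28
32^16 ≡ 28^2 = 784 ≡ 106
32^32 ≡ 106^2 = 11236 ≡ 49
32^64 ≡ 49^2 = 2401 ≡ 28
78 = 64 + 8 + 4 + 2, so 32^78 ≡ 28·28·49·7 ≡ 85 (mod 113)
R · y^e ≡ 29·85 = 2465 ≡ 92 (mod 113)

92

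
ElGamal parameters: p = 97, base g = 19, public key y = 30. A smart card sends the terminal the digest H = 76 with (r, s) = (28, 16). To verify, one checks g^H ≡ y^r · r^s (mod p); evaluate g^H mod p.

19^76 mod 97 = 64

64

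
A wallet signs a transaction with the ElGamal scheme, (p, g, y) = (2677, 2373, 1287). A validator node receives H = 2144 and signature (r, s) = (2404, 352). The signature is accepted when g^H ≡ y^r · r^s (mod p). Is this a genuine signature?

Left side g^H mod p:
2373^2 = 5631129 ≡ 1398
2373^4 ≡ 1398^2 = 1954404 ≡ 194
2373^8 ≡ 194^2 = 37636 ≡ 158
2373^16 ≡ 158^2 = 24964 ≡ 871
2373^32 ≡ 871^2 = 758641 ≡ 1050
2373^64 ≡ 1050^2 = 1102500 ≡ 2253
2373^128 ≡ 2253^2 = 5076009 ≡ 417
2373^256 ≡ 417^2 = 173889 ≡ 2561
2373^512 ≡ 2561^2 = 6558721 ≡ 71
2373^1024 ≡ 71^2 = 5041 ≡ 2364
2373^2048 ≡ 2364^2 = 5588496 ≡ 1597
2144 = 2048 + 64 + 32, so 2373^2144 ≡ 1597·2253·1050 ≡ 30 (mod 2677)
Right side y^r · r^s mod p:
1287^2 = 1656369 ≡ 1983
1287^4 ≡ 1983^2 = 3932289 ≡ 2453
1287^8 ≡ 2453^2 = 6017209 ≡ 1990
1287^16 ≡ 1990^2 = 3960100 ≡ 817
1287^32 ≡ 817^2 = 667489 ≡ 916
1287^64 ≡ 916^2 = 839056 ≡ 1155
1287^128 ≡ 1155^2 = 1334025 ≡ 879
1287^256 ≡ 879^2 = 772641 ≡ 1665
1287^512 ≡ 1665^2 = 2772225 ≡ 1530
1287^1024 ≡ 1530^2 = 2340900 ≡ 1202
1287^2048 ≡ 1202^2 = 1444804 ≡ 1901
2404 = 2048 + 256 + 64 + 32 + 4, so 1287^2404 ≡ 1901·1665·1155·916·2453 ≡ 2037 (mod 2677)
2404^2 = 5779216 ≡ 2250
2404^4 ≡ 2250^2 = 5062500 ≡ 293
2404^8 ≡ 293^2 = 85849 ≡ 185
2404^16 ≡ 185^2 = 34225 ≡ 2101
2404^32 ≡ 2101^2 = 4414201 ≡ 2505
2404^64 ≡ 2505^2 = 6275025 ≡ 137
2404^128 ≡ 137^2 = 18769 ≡ 30
2404^256 ≡ 30^2 = 900
352 = 256 + 64 + 32, so 2404^352 ≡ 900·137·2505 ≡ 2271 (mod 2677)
2037·2271 = 4626027 ≡ 171 (mod 2677)
30 ≠ 171, so verification fails.

forged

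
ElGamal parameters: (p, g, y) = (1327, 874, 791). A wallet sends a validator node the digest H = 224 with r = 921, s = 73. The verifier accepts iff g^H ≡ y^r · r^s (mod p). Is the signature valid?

valid

Left side g^H mod p:
874^224 mod 1327 = 21
Right side y^r · r^s mod p:
791^921 mod 1327 = 261
921^73 mod 1327 = 900
261·900 = 234900 ≡ 21 (mod 1327)
21 ≡ 21 (mod 1327), so the signature is genuine.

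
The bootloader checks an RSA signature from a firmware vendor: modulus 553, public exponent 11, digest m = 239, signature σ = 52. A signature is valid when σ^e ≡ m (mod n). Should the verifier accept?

σ^11 mod 553 = 180
σ^11 mod 553 = 180, but m = 239.

reject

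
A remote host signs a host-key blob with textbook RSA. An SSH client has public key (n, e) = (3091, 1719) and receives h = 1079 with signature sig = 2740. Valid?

yes

sig^2 ≡ 2740^2 = 7507600 ≡ 2652
sig^4 ≡ 2652^2 = 7033104 ≡ 1079
sig^8 ≡ 1079^2 = 1164241 ≡ 2025
sig^16 ≡ 2025^2 = 4100625 ≡ 1959
sig^32 ≡ 1959^2 = 3837681 ≡ 1750
sig^64 ≡ 1750^2 = 3062500 ≡ 2410
sig^128 ≡ 2410^2 = 5808100 ≡ 111
sig^256 ≡ 111^2 = 12321 ≡ 3048
sig^512 ≡ 3048^2 = 9290304 ≡ 1849
sig^1024 ≡ 1849^2 = 3418801 ≡ 155
1719 = 1024 + 512 + 128 + 32 + 16 + 4 + 2 + 1, so sig^1719 ≡ 155·1849·111·1750·1959·1079·2652·2740 ≡ 1079 (mod 3091)
1079 = h, so the signature checks out.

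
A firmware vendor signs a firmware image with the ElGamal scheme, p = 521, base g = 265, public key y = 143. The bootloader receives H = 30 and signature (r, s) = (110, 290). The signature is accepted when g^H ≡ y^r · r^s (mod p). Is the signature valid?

Left side g^H mod p:
265^30 mod 521 = 320
Right side y^r · r^s mod p:
143^110 mod 521 = 324
110^290 mod 521 = 284
324·284 = 92016 ≡ 320 (mod 521)
320 ≡ 320 (mod 521), so the signature is genuine.

valid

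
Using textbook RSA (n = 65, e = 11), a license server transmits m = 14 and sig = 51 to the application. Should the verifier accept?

reject

sig^2 ≡ 51^2 = 2601 ≡ 1
sig^4 ≡ 1^2 = 1
sig^8 ≡ 1^2 = 1
11 = 8 + 2 + 1, so sig^11 ≡ 1·1·51 ≡ 51 (mod 65)
sig^11 mod 65 = 51, but m = 14.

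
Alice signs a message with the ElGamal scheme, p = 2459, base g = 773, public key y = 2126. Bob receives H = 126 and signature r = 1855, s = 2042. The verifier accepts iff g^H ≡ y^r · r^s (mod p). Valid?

yes

Left side g^H mod p:
773^2 = 597529 ≡ 2451
773^4 ≡ 2451^2 = 6007401 ≡ 64
773^8 ≡ 64^2 = 4096 ≡ 1637
773^16 ≡ 1637^2 = 2679769 ≡ 1918
773^32 ≡ 1918^2 = 3678724 ≡ 60
773^64 ≡ 60^2 = 3600 ≡ 1141
126 = 64 + 32 + 16 + 8 + 4 + 2, so 773^126 ≡ 1141·60·1918·1637·64·2451 ≡ 481 (mod 2459)
Right side y^r · r^s mod p:
2126^2 = 4519876 ≡ 234
2126^4 ≡ 234^2 = 54756 ≡ 658
2126^8 ≡ 658^2 = 432964 ≡ 180
2126^16 ≡ 180^2 = 32400 ≡ 433
2126^32 ≡ 433^2 = 187489 ≡ 605
2126^64 ≡ 605^2 = 366025 ≡ 2093
2126^128 ≡ 2093^2 = 4380649 ≡ 1170
2126^256 ≡ 1170^2 = 1368900 ≡ 1696
2126^512 ≡ 1696^2 = 2876416 ≡ 1845
2126^1024 ≡ 1845^2 = 3404025 ≡ 769
1855 = 1024 + 512 + 256 + 32 + 16 + 8 + 4 + 2 + 1, so 2126^1855 ≡ 769·1845·1696·605·433·180·658·234·2126 ≡ 1451 (mod 2459)
1855^2 = 3441025 ≡ 884
1855^4 ≡ 884^2 = 781456 ≡ 1953
1855^8 ≡ 1953^2 = 3814209 ≡ 300
1855^16 ≡ 300^2 = 90000 ≡ 1476
1855^32 ≡ 1476^2 = 2178576 ≡ 2361
1855^64 ≡ 2361^2 = 5574321 ≡ 2227
1855^128 ≡ 2227^2 = 4959529 ≡ 2185
1855^256 ≡ 2185^2 = 4774225 ≡ 1306
1855^512 ≡ 1306^2 = 1705636 ≡ 1549
1855^1024 ≡ 1549^2 = 2399401 ≡ 1876
2042 = 1024 + 512 + 256 + 128 + 64 + 32 + 16 + 8 + 2, so 1855^2042 ≡ 1876·1549·1306·2185·2227·2361·1476·300·884 ≡ 202 (mod 2459)
1451·202 = 293102 ≡ 481 (mod 2459)
481 ≡ 481 (mod 2459), so the signature is genuine.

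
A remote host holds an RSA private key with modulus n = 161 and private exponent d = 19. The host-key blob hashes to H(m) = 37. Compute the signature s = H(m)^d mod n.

79

(H(m))^2 ≡ 37^2 = 1369 ≡ 81
(H(m))^4 ≡ 81^2 = 6561 ≡ 121
(H(m))^8 ≡ 121^2 = 14641 ≡ 151
(H(m))^16 ≡ 151^2 = 22801 ≡ 100
19 = 16 + 2 + 1, so (H(m))^19 ≡ 100·81·37 ≡ 79 (mod 161)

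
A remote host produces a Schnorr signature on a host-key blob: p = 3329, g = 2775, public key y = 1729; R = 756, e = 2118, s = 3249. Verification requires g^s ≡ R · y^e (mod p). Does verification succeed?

fails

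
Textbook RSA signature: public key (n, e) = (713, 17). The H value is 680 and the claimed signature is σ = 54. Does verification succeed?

σ^2 ≡ 54^2 = 2916 ≡ 64
σ^4 ≡ 64^2 = 4096 ≡ 531
σ^8 ≡ 531^2 = 281961 ≡ 326
σ^16 ≡ 326^2 = 106276 ≡ 39
17 = 16 + 1, so σ^17 ≡ 39·54 ≡ 680 (mod 713)
Since 680 equals the digest 680, verification succeeds.

passes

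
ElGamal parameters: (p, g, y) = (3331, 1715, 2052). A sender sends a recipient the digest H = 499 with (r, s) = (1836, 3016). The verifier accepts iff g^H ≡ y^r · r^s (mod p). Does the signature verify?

does not verify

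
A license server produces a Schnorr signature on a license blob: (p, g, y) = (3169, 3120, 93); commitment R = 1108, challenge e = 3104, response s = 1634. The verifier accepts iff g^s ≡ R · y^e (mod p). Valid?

g^s mod p:
3120^1634 mod 3169 = 1631
R · y^e mod p:
93^3104 mod 3169 = 2246
1108·2246 = 2488568 ≡ 903 (mod 3169)
1631 ≠ 903; the check fails.

no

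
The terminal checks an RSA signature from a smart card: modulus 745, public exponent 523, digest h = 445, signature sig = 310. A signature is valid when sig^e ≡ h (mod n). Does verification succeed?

passes

sig^2 ≡ 310^2 = 96100 ≡ 740
sig^4 ≡ 740^2 = 547600 ≡ 25
sig^8 ≡ 25^2 = 625
sig^16 ≡ 625^2 = 390625 ≡ 245
sig^32 ≡ 245^2 = 60025 ≡ 425
sig^64 ≡ 425^2 = 180625 ≡ 335
sig^128 ≡ 335^2 = 112225 ≡ 475
sig^256 ≡ 475^2 = 225625 ≡ 635
sig^512 ≡ 635^2 = 403225 ≡ 180
523 = 512 + 8 + 2 + 1, so sig^523 ≡ 180·625·740·310 ≡ 445 (mod 745)
445 = h, so the signature checks out.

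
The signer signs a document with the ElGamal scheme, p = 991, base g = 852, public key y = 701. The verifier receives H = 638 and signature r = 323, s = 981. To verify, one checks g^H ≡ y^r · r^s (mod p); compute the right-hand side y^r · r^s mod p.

701^2 = 491401 ≡ 856
701^4 ≡ 856^2 = 732736 ≡ 387
701^8 ≡ 387^2 = 149769 ≡ 128
701^16 ≡ 128^2 = 16384 ≡ 528
701^32 ≡ 528^2 = 278784 ≡ 313
701^64 ≡ 313^2 = 97969 ≡ 851
701^128 ≡ 851^2 = 724201 ≡ 771
701^256 ≡ 771^2 = 594441 ≡ 832
323 = 256 + 64 + 2 + 1, so 701^323 ≡ 832·851·856·701 ≡ 537 (mod 991)
323^2 = 104329 ≡ 274
323^4 ≡ 274^2 = 75076 ≡ 751
323^8 ≡ 751^2 = 564001 ≡ 122
323^16 ≡ 122^2 = 14884 ≡ 19
323^32 ≡ 19^2 = 361
323^64 ≡ 361^2 = 130321 ≡ 500
323^128 ≡ 500^2 = 250000 ≡ 268
323^256 ≡ 268^2 = 71824 ≡ 472
323^512 ≡ 472^2 = 222784 ≡ 800
981 = 512 + 256 + 128 + 64 + 16 + 4 + 1, so 323^981 ≡ 800·472·268·500·19·751·323 ≡ 919 (mod 991)
y^r · r^s ≡ 537·919 = 493503 ≡ 976 (mod 991)

976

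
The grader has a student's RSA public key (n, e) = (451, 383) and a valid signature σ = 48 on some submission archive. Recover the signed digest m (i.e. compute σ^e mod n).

Squares mod 451: σ^1≡48, σ^2≡49, σ^4≡146, σ^8≡119, σ^16≡180, σ^32≡379, σ^64≡223, σ^128≡119, σ^256≡180
383 = 256 + 64 + 32 + 16 + 8 + 4 + 2 + 1, so σ^383 ≡ 180·223·379·180·119·146·49·48 ≡ 108 (mod 451)

108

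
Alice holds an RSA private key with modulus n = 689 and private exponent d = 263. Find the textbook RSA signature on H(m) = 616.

268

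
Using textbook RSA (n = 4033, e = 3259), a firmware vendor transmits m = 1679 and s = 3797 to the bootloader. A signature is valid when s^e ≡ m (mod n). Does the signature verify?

s^3259 mod 4033 = 1679
1679 = m, so the signature checks out.

verifies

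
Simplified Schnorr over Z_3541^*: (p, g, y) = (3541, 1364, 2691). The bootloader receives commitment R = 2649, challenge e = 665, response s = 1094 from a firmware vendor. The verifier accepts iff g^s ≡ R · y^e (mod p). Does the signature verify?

g^s mod p:
1364^2 = 1860496 ≡ 1471
1364^4 ≡ 1471^2 = 2163841 ≡ 290
1364^8 ≡ 290^2 = 84100 ≡ 2657
1364^16 ≡ 2657^2 = 7059649 ≡ 2436
1364^32 ≡ 2436^2 = 5934096 ≡ 2921
1364^64 ≡ 2921^2 = 8532241 ≡ 1972
1364^128 ≡ 1972^2 = 3888784 ≡ 766
1364^256 ≡ 766^2 = 586756 ≡ 2491
1364^512 ≡ 2491^2 = 6205081 ≡ 1249
1364^1024 ≡ 1249^2 = 1560001 ≡ 1961
1094 = 1024 + 64 + 4 + 2, so 1364^1094 ≡ 1961·1972·290·1471 ≡ 3250 (mod 3541)
R · y^e mod p:
2691^2 = 7241481 ≡ 136
2691^4 ≡ 136^2 = 18496 ≡ 791
2691^8 ≡ 791^2 = 625681 ≡ 2465
2691^16 ≡ 2465^2 = 6076225 ≡ 3410
2691^32 ≡ 3410^2 = 11628100 ≡ 2997
2691^64 ≡ 2997^2 = 8982009 ≡ 2033
2691^128 ≡ 2033^2 = 4133089 ≡ 742
2691^256 ≡ 742^2 = 550564 ≡ 1709
2691^512 ≡ 1709^2 = 2920681 ≡ 2897
665 = 512 + 128 + 16 + 8 + 1, so 2691^665 ≡ 2897·742·3410·2465·2691 ≡ 2477 (mod 3541)
2649·2477 = 6561573 ≡ 100 (mod 3541)
3250 ≠ 100; the check fails.

does not verify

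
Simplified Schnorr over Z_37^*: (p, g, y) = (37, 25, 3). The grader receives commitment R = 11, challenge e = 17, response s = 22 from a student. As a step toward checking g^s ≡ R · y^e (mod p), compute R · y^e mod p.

16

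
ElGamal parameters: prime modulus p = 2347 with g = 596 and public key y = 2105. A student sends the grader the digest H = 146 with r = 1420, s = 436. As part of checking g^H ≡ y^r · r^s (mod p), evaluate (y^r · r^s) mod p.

203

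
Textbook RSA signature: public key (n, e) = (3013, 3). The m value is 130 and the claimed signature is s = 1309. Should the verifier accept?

Squares mod 3013: s^1≡1309, s^2≡2097
3 = 2 + 1, so s^3 ≡ 2097·1309 ≡ 130 (mod 3013)
s^3 mod 3013 = 130 matches m.

accept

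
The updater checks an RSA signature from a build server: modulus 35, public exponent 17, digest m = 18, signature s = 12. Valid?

no

Squares mod 35: s^1≡12, s^2≡4, s^4≡16, s^8≡11, s^16≡16
17 = 16 + 1, so s^17 ≡ 16·12 ≡ 17 (mod 35)
s^17 mod 35 = 17, but m = 18.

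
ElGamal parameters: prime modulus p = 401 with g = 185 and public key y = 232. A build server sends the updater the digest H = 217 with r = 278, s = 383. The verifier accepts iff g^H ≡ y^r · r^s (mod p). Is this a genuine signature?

Left side g^H mod p:
185^2 = 34225 ≡ 140
185^4 ≡ 140^2 = 19600 ≡ 352
185^8 ≡ 352^2 = 123904 ≡ 396
185^16 ≡ 396^2 = 156816 ≡ 25
185^32 ≡ 25^2 = 625 ≡ 224
185^64 ≡ 224^2 = 50176 ≡ 51
185^128 ≡ 51^2 = 2601 ≡ 195
217 = 128 + 64 + 16 + 8 + 1, so 185^217 ≡ 195·51·25·396·185 ≡ 187 (mod 401)
Right side y^r · r^s mod p:
232^2 = 53824 ≡ 90
232^4 ≡ 90^2 = 8100 ≡ 80
232^8 ≡ 80^2 = 6400 ≡ 385
232^16 ≡ 385^2 = 148225 ≡ 256
232^32 ≡ 256^2 = 65536 ≡ 173
232^64 ≡ 173^2 = 29929 ≡ 255
232^128 ≡ 255^2 = 65025 ≡ 63
232^256 ≡ 63^2 = 3969 ≡ 360
278 = 256 + 16 + 4 + 2, so 232^278 ≡ 360·256·80·90 ≡ 57 (mod 401)
278^2 = 77284 ≡ 292
278^4 ≡ 292^2 = 85264 ≡ 252
278^8 ≡ 252^2 = 63504 ≡ 146
278^16 ≡ 146^2 = 21316 ≡ 63
278^32 ≡ 63^2 = 3969 ≡ 360
278^64 ≡ 360^2 = 129600 ≡ 77
278^128 ≡ 77^2 = 5929 ≡ 315
278^256 ≡ 315^2 = 99225 ≡ 178
383 = 256 + 64 + 32 + 16 + 8 + 4 + 2 + 1, so 278^383 ≡ 178·77·360·63·146·252·292·278 ≡ 219 (mod 401)
57·219 = 12483 ≡ 52 (mod 401)
187 ≠ 52, so verification fails.

forged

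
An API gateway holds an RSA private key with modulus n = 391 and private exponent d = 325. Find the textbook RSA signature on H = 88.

90

H^2 ≡ 88^2 = 7744 ≡ 315
H^4 ≡ 315^2 = 99225 ≡ 302
H^8 ≡ 302^2 = 91204 ≡ 101
H^16 ≡ 101^2 = 10201 ≡ 35
H^32 ≡ 35^2 = 1225 ≡ 52
H^64 ≡ 52^2 = 2704 ≡ 358
H^128 ≡ 358^2 = 128164 ≡ 307
H^256 ≡ 307^2 = 94249 ≡ 18
325 = 256 + 64 + 4 + 1, so H^325 ≡ 18·358·302·88 ≡ 90 (mod 391)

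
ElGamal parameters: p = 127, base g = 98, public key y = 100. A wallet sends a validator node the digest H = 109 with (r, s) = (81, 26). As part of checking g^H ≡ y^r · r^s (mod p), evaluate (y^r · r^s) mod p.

100^2 = 10000 ≡ 94
100^4 ≡ 94^2 = 8836 ≡ 73
100^8 ≡ 73^2 = 5329 ≡ 122
100^16 ≡ 122^2 = 14884 ≡ 25
100^32 ≡ 25^2 = 625 ≡ 117
100^64 ≡ 117^2 = 13689 ≡ 100
81 = 64 + 16 + 1, so 100^81 ≡ 100·25·100 ≡ 64 (mod 127)
81^2 = 6561 ≡ 84
81^4 ≡ 84^2 = 7056 ≡ 71
81^8 ≡ 71^2 = 5041 ≡ 88
81^16 ≡ 88^2 = 7744 ≡ 124
26 = 16 + 8 + 2, so 81^26 ≡ 124·88·84 ≡ 49 (mod 127)
y^r · r^s ≡ 64·49 = 3136 ≡ 88 (mod 127)

88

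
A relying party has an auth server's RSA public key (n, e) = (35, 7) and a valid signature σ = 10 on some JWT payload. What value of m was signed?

10

Squares mod 35: σ^1≡10, σ^2≡30, σ^4≡25
7 = 4 + 2 + 1, so σ^7 ≡ 25·30·10 ≡ 10 (mod 35)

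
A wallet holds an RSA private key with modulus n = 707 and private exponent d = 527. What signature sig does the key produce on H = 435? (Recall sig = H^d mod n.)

456

H^2 ≡ 435^2 = 189225 ≡ 456
H^4 ≡ 456^2 = 207936 ≡ 78
H^8 ≡ 78^2 = 6084 ≡ 428
H^16 ≡ 428^2 = 183184 ≡ 71
H^32 ≡ 71^2 = 5041 ≡ 92
H^64 ≡ 92^2 = 8464 ≡ 687
H^128 ≡ 687^2 = 471969 ≡ 400
H^256 ≡ 400^2 = 160000 ≡ 218
H^512 ≡ 218^2 = 47524 ≡ 155
527 = 512 + 8 + 4 + 2 + 1, so H^527 ≡ 155·428·78·456·435 ≡ 456 (mod 707)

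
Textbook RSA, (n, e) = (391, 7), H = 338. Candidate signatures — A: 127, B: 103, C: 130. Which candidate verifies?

A

Candidate A: Squares mod 391: 127^1≡127, 127^2≡98, 127^4≡220; 7 = 4 + 2 + 1, so 127^7 ≡ 220·98·127 ≡ 338 (mod 391)
  → matches H = 338
Candidate B: Squares mod 391: 103^1≡103, 103^2≡52, 103^4≡358; 7 = 4 + 2 + 1, so 103^7 ≡ 358·52·103 ≡ 375 (mod 391)
Candidate C: Squares mod 391: 130^1≡130, 130^2≡87, 130^4≡140; 7 = 4 + 2 + 1, so 130^7 ≡ 140·87·130 ≡ 241 (mod 391)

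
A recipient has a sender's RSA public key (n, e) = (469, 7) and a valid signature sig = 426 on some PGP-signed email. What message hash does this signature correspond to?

293

sig^2 ≡ 426^2 = 181476 ≡ 442
sig^4 ≡ 442^2 = 195364 ≡ 260
7 = 4 + 2 + 1, so sig^7 ≡ 260·442·426 ≡ 293 (mod 469)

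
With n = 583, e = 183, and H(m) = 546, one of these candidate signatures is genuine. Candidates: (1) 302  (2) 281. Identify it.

Candidate 1: 302^2 = 91204 ≡ 256; 302^4 ≡ 256^2 = 65536 ≡ 240; 302^8 ≡ 240^2 = 57600 ≡ 466; 302^16 ≡ 466^2 = 217156 ≡ 280; 302^32 ≡ 280^2 = 78400 ≡ 278; 302^64 ≡ 278^2 = 77284 ≡ 328; 302^128 ≡ 328^2 = 107584 ≡ 312; 183 = 128 + 32 + 16 + 4 + 2 + 1, so 302^183 ≡ 312·278·280·240·256·302 ≡ 37 (mod 583)
Candidate 2: 281^2 = 78961 ≡ 256; 281^4 ≡ 256^2 = 65536 ≡ 240; 281^8 ≡ 240^2 = 57600 ≡ 466; 281^16 ≡ 466^2 = 217156 ≡ 280; 281^32 ≡ 280^2 = 78400 ≡ 278; 281^64 ≡ 278^2 = 77284 ≡ 328; 281^128 ≡ 328^2 = 107584 ≡ 312; 183 = 128 + 32 + 16 + 4 + 2 + 1, so 281^183 ≡ 312·278·280·240·256·281 ≡ 546 (mod 583)
  → matches H(m) = 546

2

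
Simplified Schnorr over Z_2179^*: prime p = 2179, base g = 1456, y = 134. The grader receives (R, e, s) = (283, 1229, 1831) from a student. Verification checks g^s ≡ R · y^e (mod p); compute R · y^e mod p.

1553

Squares mod 2179: 134^1≡134, 134^2≡524, 134^4≡22, 134^8≡484, 134^16≡1103, 134^32≡727, 134^64≡1211, 134^128≡54, 134^256≡737, 134^512≡598, 134^1024≡248
1229 = 1024 + 128 + 64 + 8 + 4 + 1, so 134^1229 ≡ 248·54·1211·484·22·134 ≡ 1915 (mod 2179)
R · y^e ≡ 283·1915 = 541945 ≡ 1553 (mod 2179)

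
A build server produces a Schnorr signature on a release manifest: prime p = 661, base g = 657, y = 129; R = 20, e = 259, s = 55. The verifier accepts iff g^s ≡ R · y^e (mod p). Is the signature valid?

invalid

g^s mod p:
Squares mod 661: 657^1≡657, 657^2≡16, 657^4≡256, 657^8≡97, 657^16≡155, 657^32≡229
55 = 32 + 16 + 4 + 2 + 1, so 657^55 ≡ 229·155·256·16·657 ≡ 364 (mod 661)
R · y^e mod p:
Squares mod 661: 129^1≡129, 129^2≡116, 129^4≡236, 129^8≡172, 129^16≡500, 129^32≡142, 129^64≡334, 129^128≡508, 129^256≡274
259 = 256 + 2 + 1, so 129^259 ≡ 274·116·129 ≡ 614 (mod 661)
20·614 = 12280 ≡ 382 (mod 661)
364 ≠ 382; the check fails.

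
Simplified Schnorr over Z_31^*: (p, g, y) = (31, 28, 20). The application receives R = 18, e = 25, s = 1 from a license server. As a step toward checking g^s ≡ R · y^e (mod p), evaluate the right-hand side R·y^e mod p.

Squares mod 31: 20^1≡20, 20^2≡28, 20^4≡9, 20^8≡19, 20^16≡20
25 = 16 + 8 + 1, so 20^25 ≡ 20·19·20 ≡ 5 (mod 31)
R · y^e ≡ 18·5 = 90 ≡ 28 (mod 31)

28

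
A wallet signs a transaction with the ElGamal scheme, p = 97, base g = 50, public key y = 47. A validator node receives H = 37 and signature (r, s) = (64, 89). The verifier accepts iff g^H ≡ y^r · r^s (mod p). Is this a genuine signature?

Left side g^H mod p:
50^2 = 2500 ≡ 75
50^4 ≡ 75^2 = 5625 ≡ 96
50^8 ≡ 96^2 = 9216 ≡ 1
50^16 ≡ 1^2 = 1
50^32 ≡ 1^2 = 1
37 = 32 + 4 + 1, so 50^37 ≡ 1·96·50 ≡ 47 (mod 97)
Right side y^r · r^s mod p:
47^2 = 2209 ≡ 75
47^4 ≡ 75^2 = 5625 ≡ 96
47^8 ≡ 96^2 = 9216 ≡ 1
47^16 ≡ 1^2 = 1
47^32 ≡ 1^2 = 1
47^64 ≡ 1^2 = 1
64^2 = 4096 ≡ 22
64^4 ≡ 22^2 = 484 ≡ 96
64^8 ≡ 96^2 = 9216 ≡ 1
64^16 ≡ 1^2 = 1
64^32 ≡ 1^2 = 1
64^64 ≡ 1^2 = 1
89 = 64 + 16 + 8 + 1, so 64^89 ≡ 1·1·1·64 ≡ 64 (mod 97)
1·64 = 64 ≡ 64 (mod 97)
47 ≠ 64, so verification fails.

forged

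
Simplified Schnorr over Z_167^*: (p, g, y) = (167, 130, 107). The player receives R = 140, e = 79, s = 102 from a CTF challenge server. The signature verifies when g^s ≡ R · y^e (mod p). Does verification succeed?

g^s mod p:
130^2 = 16900 ≡ 33
130^4 ≡ 33^2 = 1089 ≡ 87
130^8 ≡ 87^2 = 7569 ≡ 54
130^16 ≡ 54^2 = 2916 ≡ 77
130^32 ≡ 77^2 = 5929 ≡ 84
130^64 ≡ 84^2 = 7056 ≡ 42
102 = 64 + 32 + 4 + 2, so 130^102 ≡ 42·84·87·33 ≡ 4 (mod 167)
R · y^e mod p:
107^2 = 11449 ≡ 93
107^4 ≡ 93^2 = 8649 ≡ 132
107^8 ≡ 132^2 = 17424 ≡ 56
107^16 ≡ 56^2 = 3136 ≡ 130
107^32 ≡ 130^2 = 16900 ≡ 33
107^64 ≡ 33^2 = 1089 ≡ 87
79 = 64 + 8 + 4 + 2 + 1, so 107^79 ≡ 87·56·132·93·107 ≡ 62 (mod 167)
140·62 = 8680 ≡ 163 (mod 167)
4 ≠ 163; the check fails.

fails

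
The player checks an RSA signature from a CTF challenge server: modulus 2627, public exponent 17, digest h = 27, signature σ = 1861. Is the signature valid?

valid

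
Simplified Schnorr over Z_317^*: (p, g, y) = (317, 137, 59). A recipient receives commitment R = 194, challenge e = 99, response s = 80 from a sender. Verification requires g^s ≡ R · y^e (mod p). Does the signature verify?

verifies

g^s mod p:
137^2 = 18769 ≡ 66
137^4 ≡ 66^2 = 4356 ≡ 235
137^8 ≡ 235^2 = 55225 ≡ 67
137^16 ≡ 67^2 = 4489 ≡ 51
137^32 ≡ 51^2 = 2601 ≡ 65
137^64 ≡ 65^2 = 4225 ≡ 104
80 = 64 + 16, so 137^80 ≡ 104·51 ≡ 232 (mod 317)
R · y^e mod p:
59^2 = 3481 ≡ 311
59^4 ≡ 311^2 = 96721 ≡ 36
59^8 ≡ 36^2 = 1296 ≡ 28
59^16 ≡ 28^2 = 784 ≡ 150
59^32 ≡ 150^2 = 22500 ≡ 310
59^64 ≡ 310^2 = 96100 ≡ 49
99 = 64 + 32 + 2 + 1, so 59^99 ≡ 49·310·311·59 ≡ 11 (mod 317)
194·11 = 2134 ≡ 232 (mod 317)
232 ≡ 232 (mod 317); signature holds.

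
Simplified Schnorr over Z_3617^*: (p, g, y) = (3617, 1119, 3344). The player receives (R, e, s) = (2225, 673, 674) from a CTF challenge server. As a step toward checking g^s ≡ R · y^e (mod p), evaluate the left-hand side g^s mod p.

772

1119^674 mod 3617 = 772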